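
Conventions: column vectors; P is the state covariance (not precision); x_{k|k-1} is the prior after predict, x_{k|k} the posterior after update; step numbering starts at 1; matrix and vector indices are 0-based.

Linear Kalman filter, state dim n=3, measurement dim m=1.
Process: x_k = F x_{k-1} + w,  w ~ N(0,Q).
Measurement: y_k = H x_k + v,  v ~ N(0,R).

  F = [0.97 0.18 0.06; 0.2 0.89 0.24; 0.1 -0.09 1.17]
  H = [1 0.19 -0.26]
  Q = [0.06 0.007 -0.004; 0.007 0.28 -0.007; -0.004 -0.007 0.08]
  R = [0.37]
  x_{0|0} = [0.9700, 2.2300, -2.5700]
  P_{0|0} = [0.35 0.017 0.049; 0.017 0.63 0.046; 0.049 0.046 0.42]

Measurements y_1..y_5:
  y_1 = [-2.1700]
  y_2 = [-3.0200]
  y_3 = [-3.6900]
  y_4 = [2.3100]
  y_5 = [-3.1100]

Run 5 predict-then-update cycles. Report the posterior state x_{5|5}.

step 1: x^-=[1.1881, 1.5619, -3.1106]  P^-=[0.4239 0.2136 0.1134; 0.2136 0.8476 0.1282; 0.1134 0.1282 0.6650]  S=[0.8790]  K=[0.4949; 0.3883; -0.0400]  nu=[-4.4636]  x^+=[-1.0208, -0.1714, -2.9321]  P^+=[0.2086 0.0447 0.1308; 0.0447 0.7151 0.1419; 0.1308 0.1419 0.6636]
step 2: x^-=[-1.1970, -1.0604, -3.5172]  P^-=[0.3157 0.2575 0.2265; 0.2575 0.9821 0.3078; 0.2265 0.3078 0.9962]  S=[0.7382]  K=[0.4142; 0.4932; 0.0351]  nu=[-2.5360]  x^+=[-2.2475, -2.3111, -3.6063]  P^+=[0.1891 0.1067 0.2157; 0.1067 0.8025 0.2950; 0.2157 0.2950 0.9953]
step 3: x^-=[-2.8124, -3.3719, -4.2362]  P^-=[0.3362 0.3638 0.3705; 0.3638 1.1653 0.5761; 0.3705 0.5761 1.4373]  S=[0.7342]  K=[0.4209; 0.5932; 0.1447]  nu=[-1.3383]  x^+=[-3.3758, -4.1657, -4.4298]  P^+=[0.2061 0.1805 0.3258; 0.1805 0.9070 0.5130; 0.3258 0.5130 1.4219]
step 4: x^-=[-4.2901, -5.4458, -5.1455]  P^-=[0.4005 0.5044 0.5655; 0.5044 1.4033 0.9438; 0.5655 0.9438 2.0008]  S=[0.7608]  K=[0.4591; 0.6910; 0.2953]  nu=[6.2970]  x^+=[-1.3989, -1.0948, -3.2861]  P^+=[0.2401 0.2631 0.4624; 0.2631 1.0401 0.7885; 0.4624 0.7885 1.9345]
step 5: x^-=[-1.7511, -2.0428, -3.8861]  P^-=[0.4893 0.6740 0.8094; 0.6740 1.6998 1.3997; 0.8094 1.3997 2.6763]  S=[0.7985]  K=[0.5096; 0.7927; 0.4752]  nu=[-1.9811]  x^+=[-2.7607, -3.6133, -4.8275]  P^+=[0.2819 0.3514 0.6160; 0.3514 1.1980 1.0989; 0.6160 1.0989 2.4960]

x_post = [-2.7607, -3.6133, -4.8275]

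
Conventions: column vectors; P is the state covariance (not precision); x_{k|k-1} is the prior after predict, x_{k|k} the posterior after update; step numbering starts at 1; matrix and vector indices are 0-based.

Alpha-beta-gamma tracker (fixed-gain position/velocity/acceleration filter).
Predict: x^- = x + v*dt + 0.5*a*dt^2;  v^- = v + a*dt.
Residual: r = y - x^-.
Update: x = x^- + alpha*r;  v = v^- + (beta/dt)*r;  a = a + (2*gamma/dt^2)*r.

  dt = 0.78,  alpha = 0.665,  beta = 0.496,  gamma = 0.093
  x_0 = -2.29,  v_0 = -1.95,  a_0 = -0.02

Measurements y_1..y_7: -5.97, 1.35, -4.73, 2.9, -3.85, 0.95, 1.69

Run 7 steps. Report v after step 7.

step 1: x_pred=-3.8171  r=-2.1529  x^+=-5.2488  v^+=-3.3346  a^+=-0.6782
step 2: x_pred=-8.0561  r=9.4061  x^+=-1.8010  v^+=2.1177  a^+=2.1974
step 3: x_pred=0.5192  r=-5.2492  x^+=-2.9715  v^+=0.4937  a^+=0.5927
step 4: x_pred=-2.4061  r=5.3061  x^+=1.1224  v^+=4.3301  a^+=2.2148
step 5: x_pred=5.1737  r=-9.0237  x^+=-0.8271  v^+=0.3196  a^+=-0.5439
step 6: x_pred=-0.7433  r=1.6933  x^+=0.3828  v^+=0.9721  a^+=-0.0262
step 7: x_pred=1.1330  r=0.5570  x^+=1.5034  v^+=1.3058  a^+=0.1441

v_post = 1.3058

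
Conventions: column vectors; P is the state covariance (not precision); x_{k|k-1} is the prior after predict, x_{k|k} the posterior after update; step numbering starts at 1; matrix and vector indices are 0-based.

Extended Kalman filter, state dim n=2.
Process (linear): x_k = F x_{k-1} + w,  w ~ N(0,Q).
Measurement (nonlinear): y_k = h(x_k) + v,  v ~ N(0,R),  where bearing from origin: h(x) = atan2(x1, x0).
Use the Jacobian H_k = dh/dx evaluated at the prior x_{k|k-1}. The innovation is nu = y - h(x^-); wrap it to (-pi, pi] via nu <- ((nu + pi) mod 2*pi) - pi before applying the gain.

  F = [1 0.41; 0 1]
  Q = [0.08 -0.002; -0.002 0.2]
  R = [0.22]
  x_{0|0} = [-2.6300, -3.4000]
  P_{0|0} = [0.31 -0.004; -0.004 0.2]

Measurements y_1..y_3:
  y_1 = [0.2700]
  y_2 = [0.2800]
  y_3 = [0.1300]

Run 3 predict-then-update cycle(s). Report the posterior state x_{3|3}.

x_post = [-6.4550, -5.1055]

step 1: x^-=[-4.0240, -3.4000]  P^-=[0.4203 0.0760; 0.0760 0.4000]  H_jac=[0.1225 -0.1450]  S=[0.2320]  K=[0.1745; -0.2098]  nu=[2.7100]  x^+=[-3.5512, -3.9687]  P^+=[0.4133 0.0845; 0.0845 0.3898]
step 2: x^-=[-5.1784, -3.9687]  P^-=[0.6281 0.2423; 0.2423 0.5898]  H_jac=[0.0932 -0.1217]  S=[0.2287]  K=[0.1272; -0.2150]  nu=[2.7677]  x^+=[-4.8264, -4.5636]  P^+=[0.6244 0.2486; 0.2486 0.5792]
step 3: x^-=[-6.6975, -4.5636]  P^-=[1.0056 0.4840; 0.4840 0.7792]  H_jac=[0.0695 -0.1020]  S=[0.2261]  K=[0.0907; -0.2027]  nu=[2.6735]  x^+=[-6.4550, -5.1055]  P^+=[1.0037 0.4882; 0.4882 0.7699]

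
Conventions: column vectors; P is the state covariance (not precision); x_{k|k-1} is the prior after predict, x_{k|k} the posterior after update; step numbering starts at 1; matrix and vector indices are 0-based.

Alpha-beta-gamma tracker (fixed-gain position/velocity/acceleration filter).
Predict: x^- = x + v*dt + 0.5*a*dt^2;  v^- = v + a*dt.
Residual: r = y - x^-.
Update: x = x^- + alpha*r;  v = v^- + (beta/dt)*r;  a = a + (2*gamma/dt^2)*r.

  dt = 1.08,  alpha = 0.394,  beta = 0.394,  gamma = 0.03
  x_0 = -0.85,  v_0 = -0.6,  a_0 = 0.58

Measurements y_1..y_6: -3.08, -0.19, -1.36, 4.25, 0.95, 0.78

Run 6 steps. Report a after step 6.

step 1: x_pred=-1.1597  r=-1.9203  x^+=-1.9163  v^+=-0.6741  a^+=0.4812
step 2: x_pred=-2.3637  r=2.1737  x^+=-1.5073  v^+=0.6386  a^+=0.5930
step 3: x_pred=-0.4717  r=-0.8883  x^+=-0.8217  v^+=0.9550  a^+=0.5473
step 4: x_pred=0.5289  r=3.7211  x^+=1.9950  v^+=2.9037  a^+=0.7388
step 5: x_pred=5.5618  r=-4.6118  x^+=3.7448  v^+=2.0191  a^+=0.5015
step 6: x_pred=6.2179  r=-5.4379  x^+=4.0753  v^+=0.5769  a^+=0.2218

a_post = 0.2218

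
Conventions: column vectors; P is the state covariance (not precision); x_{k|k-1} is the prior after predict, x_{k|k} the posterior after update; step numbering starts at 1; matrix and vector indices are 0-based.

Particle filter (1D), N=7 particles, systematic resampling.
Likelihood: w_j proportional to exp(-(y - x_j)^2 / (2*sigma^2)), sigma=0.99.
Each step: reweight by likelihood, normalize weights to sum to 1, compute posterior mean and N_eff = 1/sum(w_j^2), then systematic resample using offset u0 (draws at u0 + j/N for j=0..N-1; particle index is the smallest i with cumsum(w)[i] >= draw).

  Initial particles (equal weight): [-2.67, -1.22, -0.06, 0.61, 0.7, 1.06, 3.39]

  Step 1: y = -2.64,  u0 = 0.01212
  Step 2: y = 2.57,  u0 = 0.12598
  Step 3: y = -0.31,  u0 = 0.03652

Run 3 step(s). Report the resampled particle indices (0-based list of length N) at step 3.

resampled_idx = [0, 1, 2, 3, 4, 5, 6]

step 1: w=[0.7143, 0.2555, 0.0239, 0.0033, 0.0024, 0.0007, 0.0000]  mean=-2.2158  Neff=1.7361  idx=[0, 0, 0, 0, 0, 1, 1]
step 2: w=[0.0006, 0.0006, 0.0006, 0.0006, 0.0006, 0.4984, 0.4984]  mean=-1.2245  Neff=2.0126  idx=[5, 5, 5, 6, 6, 6, 6]
step 3: w=[0.1429, 0.1429, 0.1429, 0.1429, 0.1429, 0.1429, 0.1429]  mean=-1.2200  Neff=7.0000  idx=[0, 1, 2, 3, 4, 5, 6]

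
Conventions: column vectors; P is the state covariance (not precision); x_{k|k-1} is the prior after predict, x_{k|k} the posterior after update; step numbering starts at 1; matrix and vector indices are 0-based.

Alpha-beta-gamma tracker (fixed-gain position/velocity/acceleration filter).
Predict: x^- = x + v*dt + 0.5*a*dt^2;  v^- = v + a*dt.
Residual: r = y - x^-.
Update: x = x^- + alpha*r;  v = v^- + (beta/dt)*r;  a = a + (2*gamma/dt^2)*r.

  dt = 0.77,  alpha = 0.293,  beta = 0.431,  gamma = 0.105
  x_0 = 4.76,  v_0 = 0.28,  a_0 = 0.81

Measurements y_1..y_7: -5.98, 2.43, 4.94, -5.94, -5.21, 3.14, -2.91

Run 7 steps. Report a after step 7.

a_post = 1.2297

step 1: x_pred=5.2157  r=-11.1957  x^+=1.9354  v^+=-5.3630  a^+=-3.1554
step 2: x_pred=-3.1296  r=5.5596  x^+=-1.5006  v^+=-4.6808  a^+=-1.1863
step 3: x_pred=-5.4565  r=10.3965  x^+=-2.4103  v^+=0.2251  a^+=2.4961
step 4: x_pred=-1.4970  r=-4.4430  x^+=-2.7988  v^+=-0.3398  a^+=0.9224
step 5: x_pred=-2.7870  r=-2.4230  x^+=-3.4970  v^+=-0.9858  a^+=0.0642
step 6: x_pred=-4.2370  r=7.3770  x^+=-2.0756  v^+=3.1928  a^+=2.6771
step 7: x_pred=1.1765  r=-4.0865  x^+=-0.0208  v^+=2.9668  a^+=1.2297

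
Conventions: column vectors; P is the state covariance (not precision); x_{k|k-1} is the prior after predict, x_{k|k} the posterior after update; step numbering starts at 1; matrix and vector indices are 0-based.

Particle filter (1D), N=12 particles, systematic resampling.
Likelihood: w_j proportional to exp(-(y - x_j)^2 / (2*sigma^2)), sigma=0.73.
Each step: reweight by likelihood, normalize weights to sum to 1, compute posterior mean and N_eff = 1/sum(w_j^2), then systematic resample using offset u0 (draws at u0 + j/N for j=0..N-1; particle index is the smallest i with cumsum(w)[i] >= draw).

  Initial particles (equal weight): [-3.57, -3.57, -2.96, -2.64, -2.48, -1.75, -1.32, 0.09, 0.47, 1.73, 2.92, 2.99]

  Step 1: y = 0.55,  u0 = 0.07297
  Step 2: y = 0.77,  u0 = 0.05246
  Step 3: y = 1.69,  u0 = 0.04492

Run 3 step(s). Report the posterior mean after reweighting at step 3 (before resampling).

post_mean = 0.8254

step 1: w=[0.0000, 0.0000, 0.0000, 0.0000, 0.0001, 0.0033, 0.0176, 0.3834, 0.4648, 0.1266, 0.0024, 0.0018]  mean=0.4551  Neff=2.6355  idx=[7, 7, 7, 7, 8, 8, 8, 8, 8, 8, 9, 9]
step 2: w=[0.0724, 0.0724, 0.0724, 0.0724, 0.1027, 0.1027, 0.1027, 0.1027, 0.1027, 0.1027, 0.0471, 0.0471]  mean=0.4785  Neff=11.2751  idx=[0, 1, 3, 4, 4, 5, 6, 7, 8, 8, 9, 11]
step 3: w=[0.0279, 0.0279, 0.0279, 0.0761, 0.0761, 0.0761, 0.0761, 0.0761, 0.0761, 0.0761, 0.0761, 0.3072]  mean=0.8254  Neff=6.9873  idx=[1, 3, 4, 5, 6, 7, 9, 10, 11, 11, 11, 11]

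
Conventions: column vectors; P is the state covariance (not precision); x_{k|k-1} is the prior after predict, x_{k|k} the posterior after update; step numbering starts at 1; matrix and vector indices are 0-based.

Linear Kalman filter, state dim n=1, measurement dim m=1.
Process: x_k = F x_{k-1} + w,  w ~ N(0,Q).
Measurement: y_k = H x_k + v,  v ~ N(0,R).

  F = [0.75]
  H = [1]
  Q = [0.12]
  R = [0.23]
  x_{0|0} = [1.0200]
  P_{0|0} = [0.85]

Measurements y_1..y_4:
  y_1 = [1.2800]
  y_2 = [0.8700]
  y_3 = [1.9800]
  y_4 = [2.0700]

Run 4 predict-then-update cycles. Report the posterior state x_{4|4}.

x_post = [1.4242]

step 1: x^-=[0.7650]  P^-=[0.5981]  S=[0.8281]  K=[0.7223]  nu=[0.5150]  x^+=[1.1370]  P^+=[0.1661]
step 2: x^-=[0.8527]  P^-=[0.2134]  S=[0.4434]  K=[0.4813]  nu=[0.0173]  x^+=[0.8610]  P^+=[0.1107]
step 3: x^-=[0.6458]  P^-=[0.1823]  S=[0.4123]  K=[0.4421]  nu=[1.3342]  x^+=[1.2357]  P^+=[0.1017]
step 4: x^-=[0.9267]  P^-=[0.1772]  S=[0.4072]  K=[0.4352]  nu=[1.1433]  x^+=[1.4242]  P^+=[0.1001]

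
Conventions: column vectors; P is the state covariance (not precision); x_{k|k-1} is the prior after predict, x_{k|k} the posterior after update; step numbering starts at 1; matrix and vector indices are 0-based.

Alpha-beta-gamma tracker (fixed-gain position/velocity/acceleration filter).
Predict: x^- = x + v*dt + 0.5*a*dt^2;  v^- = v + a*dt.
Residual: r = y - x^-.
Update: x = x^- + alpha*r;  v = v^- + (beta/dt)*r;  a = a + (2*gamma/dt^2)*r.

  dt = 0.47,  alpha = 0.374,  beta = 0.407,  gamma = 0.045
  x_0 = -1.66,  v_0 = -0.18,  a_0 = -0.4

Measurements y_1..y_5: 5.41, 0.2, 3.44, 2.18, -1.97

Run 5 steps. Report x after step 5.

step 1: x_pred=-1.7888  r=7.1988  x^+=0.9036  v^+=5.8658  a^+=2.5330
step 2: x_pred=3.9403  r=-3.7403  x^+=2.5414  v^+=3.8174  a^+=1.0091
step 3: x_pred=4.4470  r=-1.0070  x^+=4.0704  v^+=3.4196  a^+=0.5988
step 4: x_pred=5.7438  r=-3.5638  x^+=4.4109  v^+=0.6150  a^+=-0.8532
step 5: x_pred=4.6057  r=-6.5757  x^+=2.1464  v^+=-5.4803  a^+=-3.5323

x_post = 2.1464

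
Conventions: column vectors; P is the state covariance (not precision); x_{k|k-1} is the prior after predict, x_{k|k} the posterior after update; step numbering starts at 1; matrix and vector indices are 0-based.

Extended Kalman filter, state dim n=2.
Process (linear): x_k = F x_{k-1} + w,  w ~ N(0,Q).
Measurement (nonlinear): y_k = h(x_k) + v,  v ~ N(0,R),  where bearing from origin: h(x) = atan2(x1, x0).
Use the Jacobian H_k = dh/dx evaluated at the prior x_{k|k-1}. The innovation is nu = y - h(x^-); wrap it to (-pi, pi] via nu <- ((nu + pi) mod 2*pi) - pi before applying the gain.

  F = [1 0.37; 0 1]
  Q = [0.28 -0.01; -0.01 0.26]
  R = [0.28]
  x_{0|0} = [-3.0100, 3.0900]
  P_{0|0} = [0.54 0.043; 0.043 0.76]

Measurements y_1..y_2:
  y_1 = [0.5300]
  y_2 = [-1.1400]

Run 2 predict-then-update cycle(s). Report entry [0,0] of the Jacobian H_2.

H_jac[0,0] = -0.2401

step 1: x^-=[-1.8667, 3.0900]  P^-=[0.9559 0.3142; 0.3142 1.0200]  H_jac=[-0.2371 -0.1432]  S=[0.3760]  K=[-0.7224; -0.5867]  nu=[-1.5842]  x^+=[-0.7222, 4.0194]  P^+=[0.7596 0.1548; 0.1548 0.8906]
step 2: x^-=[0.7650, 4.0194]  P^-=[1.2761 0.4744; 0.4744 1.1506]  H_jac=[-0.2401 0.0457]  S=[0.3456]  K=[-0.8239; -0.1774]  nu=[-2.5227]  x^+=[2.8435, 4.4670]  P^+=[1.0415 0.4238; 0.4238 1.1397]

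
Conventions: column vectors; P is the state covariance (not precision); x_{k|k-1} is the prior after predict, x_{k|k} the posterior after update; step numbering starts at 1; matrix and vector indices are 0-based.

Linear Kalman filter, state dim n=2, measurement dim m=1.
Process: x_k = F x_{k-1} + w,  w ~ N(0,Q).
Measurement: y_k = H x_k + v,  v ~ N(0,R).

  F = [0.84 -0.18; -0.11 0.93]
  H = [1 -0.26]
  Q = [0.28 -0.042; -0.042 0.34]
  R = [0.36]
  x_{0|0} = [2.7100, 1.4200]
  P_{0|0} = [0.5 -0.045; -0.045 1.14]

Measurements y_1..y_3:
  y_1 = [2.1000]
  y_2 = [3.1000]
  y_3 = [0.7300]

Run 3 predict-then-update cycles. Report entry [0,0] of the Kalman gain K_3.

step 1: x^-=[2.0208, 1.0225]  P^-=[0.6833 -0.3151; -0.3151 1.3412]  S=[1.2979]  K=[0.5896; -0.5115]  nu=[0.3451]  x^+=[2.2243, 0.8460]  P^+=[0.2321 0.0763; 0.0763 1.0017]
step 2: x^-=[1.7161, 0.5421]  P^-=[0.4532 -0.1700; -0.1700 1.1936]  S=[0.9822]  K=[0.5063; -0.4890]  nu=[1.5249]  x^+=[2.4882, -0.2036]  P^+=[0.2013 0.0732; 0.0732 0.9587]
step 3: x^-=[2.1267, -0.4630]  P^-=[0.4310 -0.1624; -0.1624 1.1566]  S=[0.9536]  K=[0.4962; -0.4857]  nu=[-1.5171]  x^+=[1.3739, 0.2738]  P^+=[0.1962 0.0674; 0.0674 0.9317]

K[0,0] = 0.4962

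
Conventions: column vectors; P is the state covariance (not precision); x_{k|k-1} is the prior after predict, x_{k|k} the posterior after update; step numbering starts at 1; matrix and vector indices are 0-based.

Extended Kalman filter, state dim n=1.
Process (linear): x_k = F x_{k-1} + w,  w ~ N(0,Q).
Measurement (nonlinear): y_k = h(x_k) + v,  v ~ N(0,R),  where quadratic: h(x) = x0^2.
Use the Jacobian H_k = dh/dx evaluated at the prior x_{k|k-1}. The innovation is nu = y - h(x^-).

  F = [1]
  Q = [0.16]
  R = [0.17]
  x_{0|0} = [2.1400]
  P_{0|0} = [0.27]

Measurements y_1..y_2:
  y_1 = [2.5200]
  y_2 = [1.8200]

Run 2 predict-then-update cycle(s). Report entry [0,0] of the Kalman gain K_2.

step 1: x^-=[2.1400]  P^-=[0.4300]  H_jac=[4.2800]  S=[8.0469]  K=[0.2287]  nu=[-2.0596]  x^+=[1.6690]  P^+=[0.0091]
step 2: x^-=[1.6690]  P^-=[0.1691]  H_jac=[3.3379]  S=[2.0539]  K=[0.2748]  nu=[-0.9654]  x^+=[1.4037]  P^+=[0.0140]

K[0,0] = 0.2748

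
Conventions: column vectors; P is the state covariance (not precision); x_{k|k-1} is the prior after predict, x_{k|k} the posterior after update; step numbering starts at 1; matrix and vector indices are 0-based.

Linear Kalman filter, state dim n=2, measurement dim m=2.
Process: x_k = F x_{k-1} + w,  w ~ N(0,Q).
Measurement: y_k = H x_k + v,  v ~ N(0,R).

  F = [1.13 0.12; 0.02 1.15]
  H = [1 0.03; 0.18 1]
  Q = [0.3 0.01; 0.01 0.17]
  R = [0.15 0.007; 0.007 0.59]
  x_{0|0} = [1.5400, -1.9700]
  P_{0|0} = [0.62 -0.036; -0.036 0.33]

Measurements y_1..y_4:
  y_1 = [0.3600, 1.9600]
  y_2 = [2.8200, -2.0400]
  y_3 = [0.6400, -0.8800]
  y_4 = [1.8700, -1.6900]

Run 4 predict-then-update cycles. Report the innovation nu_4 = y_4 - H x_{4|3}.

step 1: x^-=[1.5038, -2.2347]  P^-=[1.0867 0.0227; 0.0227 0.6050]  S=[1.2386 0.2436; 0.2436 1.2384]  K=[0.8772 0.0037; -0.0663 0.5049]  nu=[-1.0768, 3.9240]  x^+=[0.5740, -0.1821]  P^+=[0.1321 -0.0154; -0.0154 0.3002]
step 2: x^-=[0.6268, -0.1979]  P^-=[0.4688 0.0343; 0.0343 0.5664]  S=[0.6213 0.1429; 0.1429 1.1839]  K=[0.7540 0.0093; -0.0294 0.4871]  nu=[2.1991, -1.9549]  x^+=[2.2668, -1.2150]  P^+=[0.1135 -0.0097; -0.0097 0.2890]
step 3: x^-=[2.4157, -1.3519]  P^-=[0.4464 0.0398; 0.0398 0.5517]  S=[0.5993 0.1440; 0.1440 1.1706]  K=[0.7442 0.0112; -0.0212 0.4801]  nu=[-1.7351, 0.0371]  x^+=[1.1248, -1.2973]  P^+=[0.1120 -0.0084; -0.0084 0.2846]
step 4: x^-=[1.1154, -1.4694]  P^-=[0.4448 0.0409; 0.0409 0.5461]  S=[0.5977 0.1446; 0.1446 1.1652]  K=[0.7434 0.0116; -0.0196 0.4774]  nu=[0.7987, -0.4214]  x^+=[1.7042, -1.6862]  P^+=[0.1118 -0.0081; -0.0081 0.2830]

innov = [0.7987, -0.4214]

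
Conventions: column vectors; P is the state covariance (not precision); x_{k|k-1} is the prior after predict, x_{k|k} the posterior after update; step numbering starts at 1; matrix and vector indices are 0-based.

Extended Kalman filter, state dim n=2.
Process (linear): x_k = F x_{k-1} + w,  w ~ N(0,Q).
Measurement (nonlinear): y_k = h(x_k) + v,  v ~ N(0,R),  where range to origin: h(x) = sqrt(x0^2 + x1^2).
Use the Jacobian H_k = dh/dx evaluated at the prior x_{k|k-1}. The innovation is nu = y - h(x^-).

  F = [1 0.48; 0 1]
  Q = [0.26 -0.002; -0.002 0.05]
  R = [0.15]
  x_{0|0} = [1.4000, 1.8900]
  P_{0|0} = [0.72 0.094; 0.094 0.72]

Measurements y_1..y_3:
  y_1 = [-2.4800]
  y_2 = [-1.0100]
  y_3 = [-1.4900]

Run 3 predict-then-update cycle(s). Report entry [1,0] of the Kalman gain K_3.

step 1: x^-=[2.3072, 1.8900]  P^-=[1.2361 0.4376; 0.4376 0.7700]  H_jac=[0.7736 0.6337]  S=[1.6280]  K=[0.7577; 0.5077]  nu=[-5.4625]  x^+=[-1.8318, -0.8831]  P^+=[0.3014 -0.1886; -0.1886 0.3504]
step 2: x^-=[-2.2557, -0.8831]  P^-=[0.4611 -0.0224; -0.0224 0.4004]  H_jac=[-0.9312 -0.3646]  S=[0.5878]  K=[-0.7165; -0.2128]  nu=[-3.4324]  x^+=[0.2038, -0.1526]  P^+=[0.1593 -0.1121; -0.1121 0.3738]
step 3: x^-=[0.1305, -0.1526]  P^-=[0.3978 0.0654; 0.0654 0.4238]  H_jac=[0.6500 -0.7600]  S=[0.4983]  K=[0.4193; -0.5611]  nu=[-1.6908]  x^+=[-0.5784, 0.7962]  P^+=[0.3103 0.1826; 0.1826 0.2669]

K[1,0] = -0.5611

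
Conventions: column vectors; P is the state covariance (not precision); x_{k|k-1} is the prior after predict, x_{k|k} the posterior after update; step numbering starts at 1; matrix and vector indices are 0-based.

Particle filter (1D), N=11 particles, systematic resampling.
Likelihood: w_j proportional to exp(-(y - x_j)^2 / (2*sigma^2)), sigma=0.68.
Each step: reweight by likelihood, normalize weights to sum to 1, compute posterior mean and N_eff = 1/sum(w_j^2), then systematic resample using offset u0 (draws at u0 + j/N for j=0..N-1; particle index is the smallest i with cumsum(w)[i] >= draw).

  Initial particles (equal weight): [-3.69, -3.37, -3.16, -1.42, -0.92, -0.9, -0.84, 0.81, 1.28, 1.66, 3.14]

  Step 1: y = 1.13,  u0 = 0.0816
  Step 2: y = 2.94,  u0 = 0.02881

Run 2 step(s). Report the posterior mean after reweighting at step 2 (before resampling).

post_mean = 1.5539

step 1: w=[0.0000, 0.0000, 0.0000, 0.0003, 0.0040, 0.0044, 0.0057, 0.3365, 0.3669, 0.2775, 0.0048]  mean=1.2049  Neff=3.0775  idx=[7, 7, 7, 8, 8, 8, 8, 9, 9, 9, 9]
step 2: w=[0.0082, 0.0082, 0.0082, 0.0561, 0.0561, 0.0561, 0.0561, 0.1878, 0.1878, 0.1878, 0.1878]  mean=1.5539  Neff=6.5012  idx=[3, 4, 6, 7, 7, 8, 8, 9, 9, 10, 10]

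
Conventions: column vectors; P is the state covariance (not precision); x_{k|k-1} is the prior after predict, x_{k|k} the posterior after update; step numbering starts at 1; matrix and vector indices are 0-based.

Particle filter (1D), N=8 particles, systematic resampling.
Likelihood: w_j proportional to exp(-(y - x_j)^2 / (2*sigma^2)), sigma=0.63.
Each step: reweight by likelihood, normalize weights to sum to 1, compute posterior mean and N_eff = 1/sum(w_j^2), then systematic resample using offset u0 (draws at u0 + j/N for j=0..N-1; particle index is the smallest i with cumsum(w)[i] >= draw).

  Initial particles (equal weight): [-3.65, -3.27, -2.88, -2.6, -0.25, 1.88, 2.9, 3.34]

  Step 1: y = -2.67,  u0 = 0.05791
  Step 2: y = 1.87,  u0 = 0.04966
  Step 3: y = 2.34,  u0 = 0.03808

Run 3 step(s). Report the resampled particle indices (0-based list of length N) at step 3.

resampled_idx = [0, 1, 2, 3, 4, 5, 6, 7]

step 1: w=[0.1038, 0.2211, 0.3291, 0.3458, 0.0002, 0.0000, 0.0000, 0.0000]  mean=-2.9487  Neff=3.4776  idx=[0, 1, 1, 2, 2, 3, 3, 3]
step 2: w=[0.0000, 0.0001, 0.0001, 0.0126, 0.0126, 0.3249, 0.3249, 0.3249]  mean=-2.6072  Neff=3.1548  idx=[5, 5, 5, 6, 6, 6, 7, 7]
step 3: w=[0.1250, 0.1250, 0.1250, 0.1250, 0.1250, 0.1250, 0.1250, 0.1250]  mean=-2.6000  Neff=8.0000  idx=[0, 1, 2, 3, 4, 5, 6, 7]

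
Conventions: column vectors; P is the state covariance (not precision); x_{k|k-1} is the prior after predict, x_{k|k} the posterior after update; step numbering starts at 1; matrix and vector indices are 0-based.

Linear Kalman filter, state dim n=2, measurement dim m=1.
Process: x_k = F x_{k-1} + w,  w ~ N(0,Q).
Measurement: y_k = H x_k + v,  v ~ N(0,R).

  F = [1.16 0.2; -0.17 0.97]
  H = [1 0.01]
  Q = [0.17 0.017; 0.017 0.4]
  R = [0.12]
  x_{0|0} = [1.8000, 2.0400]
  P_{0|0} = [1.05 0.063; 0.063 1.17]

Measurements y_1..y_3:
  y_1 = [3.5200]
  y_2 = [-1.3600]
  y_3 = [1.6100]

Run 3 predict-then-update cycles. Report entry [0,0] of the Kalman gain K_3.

step 1: x^-=[2.4960, 1.6728]  P^-=[1.6589 0.1057; 0.1057 1.5104]  S=[1.7812]  K=[0.9320; 0.0678]  nu=[1.0073]  x^+=[3.4347, 1.7411]  P^+=[0.1119 -0.0069; -0.0069 1.5022]
step 2: x^-=[4.3325, 1.1050]  P^-=[0.3775 0.2789; 0.2789 1.8190]  S=[0.5032]  K=[0.7556; 0.5903]  nu=[-5.7036]  x^+=[0.0227, -2.2617]  P^+=[0.0901 0.0544; 0.0544 1.6436]
step 3: x^-=[-0.4260, -2.1977]  P^-=[0.3823 0.3774; 0.3774 1.9311]  S=[0.5100]  K=[0.7569; 0.7779]  nu=[2.0580]  x^+=[1.1317, -0.5967]  P^+=[0.0901 0.0771; 0.0771 1.6225]

K[0,0] = 0.7569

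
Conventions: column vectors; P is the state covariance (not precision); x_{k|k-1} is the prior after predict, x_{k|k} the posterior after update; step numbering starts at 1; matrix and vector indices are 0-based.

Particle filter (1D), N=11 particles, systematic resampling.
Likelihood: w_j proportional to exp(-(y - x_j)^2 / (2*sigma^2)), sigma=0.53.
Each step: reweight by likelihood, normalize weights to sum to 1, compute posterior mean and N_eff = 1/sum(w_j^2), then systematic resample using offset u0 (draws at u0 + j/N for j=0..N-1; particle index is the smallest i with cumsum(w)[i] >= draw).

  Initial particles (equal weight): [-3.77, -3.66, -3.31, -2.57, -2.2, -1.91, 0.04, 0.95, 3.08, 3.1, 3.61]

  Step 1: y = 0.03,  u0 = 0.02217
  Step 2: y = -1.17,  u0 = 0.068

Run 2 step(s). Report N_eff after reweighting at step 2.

N_eff = 9.0181

step 1: w=[0.0000, 0.0000, 0.0000, 0.0000, 0.0001, 0.0010, 0.8176, 0.1813, 0.0000, 0.0000, 0.0000]  mean=0.2027  Neff=1.4259  idx=[6, 6, 6, 6, 6, 6, 6, 6, 6, 7, 7]
step 2: w=[0.1110, 0.1110, 0.1110, 0.1110, 0.1110, 0.1110, 0.1110, 0.1110, 0.1110, 0.0005, 0.0005]  mean=0.0409  Neff=9.0181  idx=[0, 1, 2, 3, 3, 4, 5, 6, 7, 7, 8]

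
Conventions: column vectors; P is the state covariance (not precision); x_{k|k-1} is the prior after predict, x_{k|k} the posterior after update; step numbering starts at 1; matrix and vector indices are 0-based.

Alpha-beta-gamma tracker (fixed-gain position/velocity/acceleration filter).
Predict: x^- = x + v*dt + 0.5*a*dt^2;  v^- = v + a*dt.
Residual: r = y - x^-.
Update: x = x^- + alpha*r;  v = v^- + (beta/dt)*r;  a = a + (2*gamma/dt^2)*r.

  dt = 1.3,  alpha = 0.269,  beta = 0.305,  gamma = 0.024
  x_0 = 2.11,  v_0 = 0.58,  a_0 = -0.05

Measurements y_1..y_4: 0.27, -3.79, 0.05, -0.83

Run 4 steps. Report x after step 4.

x_post = -2.7957

step 1: x_pred=2.8217  r=-2.5517  x^+=2.1353  v^+=-0.0837  a^+=-0.1225
step 2: x_pred=1.9231  r=-5.7131  x^+=0.3862  v^+=-1.5833  a^+=-0.2847
step 3: x_pred=-1.9126  r=1.9626  x^+=-1.3847  v^+=-1.4930  a^+=-0.2290
step 4: x_pred=-3.5190  r=2.6890  x^+=-2.7957  v^+=-1.1598  a^+=-0.1526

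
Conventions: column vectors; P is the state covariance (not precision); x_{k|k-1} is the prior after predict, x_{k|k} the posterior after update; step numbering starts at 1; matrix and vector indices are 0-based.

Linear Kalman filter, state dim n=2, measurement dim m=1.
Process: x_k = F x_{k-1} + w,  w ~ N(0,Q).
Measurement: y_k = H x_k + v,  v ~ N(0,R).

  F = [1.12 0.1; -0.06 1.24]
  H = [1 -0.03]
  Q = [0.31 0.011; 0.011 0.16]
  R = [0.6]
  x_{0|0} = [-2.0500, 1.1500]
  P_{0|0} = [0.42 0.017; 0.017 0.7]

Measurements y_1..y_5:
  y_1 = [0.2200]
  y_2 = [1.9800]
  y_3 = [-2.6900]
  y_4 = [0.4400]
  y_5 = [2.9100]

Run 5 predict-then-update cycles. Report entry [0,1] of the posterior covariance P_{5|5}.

P_post[0,1] = 0.5796

step 1: x^-=[-2.1810, 1.5490]  P^-=[0.8477 0.0931; 0.0931 1.2353]  S=[1.4432]  K=[0.5854; 0.0388]  nu=[2.4475]  x^+=[-0.7482, 1.6440]  P^+=[0.3531 0.0603; 0.0603 1.2331]
step 2: x^-=[-0.6736, 2.0835]  P^-=[0.7787 0.2235; 0.2235 2.0484]  S=[1.3671]  K=[0.5647; 0.1186]  nu=[2.7161]  x^+=[0.8601, 2.4055]  P^+=[0.3428 0.1320; 0.1320 2.0291]
step 3: x^-=[1.2039, 2.9312]  P^-=[0.7898 0.4221; 0.4221 3.2616]  S=[1.3674]  K=[0.5683; 0.2371]  nu=[-3.8060]  x^+=[-0.9592, 2.0287]  P^+=[0.3481 0.2378; 0.2378 3.1847]
step 4: x^-=[-0.8714, 2.5731]  P^-=[0.8318 0.7114; 0.7114 5.0226]  S=[1.3937]  K=[0.5815; 0.4023]  nu=[1.3886]  x^+=[-0.0639, 3.1317]  P^+=[0.3605 0.3853; 0.3853 4.7971]
step 5: x^-=[0.2416, 3.8872]  P^-=[0.8965 1.1144; 1.1144 7.4799]  S=[1.4363]  K=[0.6009; 0.6196]  nu=[2.7850]  x^+=[1.9150, 5.6129]  P^+=[0.3779 0.5796; 0.5796 6.9285]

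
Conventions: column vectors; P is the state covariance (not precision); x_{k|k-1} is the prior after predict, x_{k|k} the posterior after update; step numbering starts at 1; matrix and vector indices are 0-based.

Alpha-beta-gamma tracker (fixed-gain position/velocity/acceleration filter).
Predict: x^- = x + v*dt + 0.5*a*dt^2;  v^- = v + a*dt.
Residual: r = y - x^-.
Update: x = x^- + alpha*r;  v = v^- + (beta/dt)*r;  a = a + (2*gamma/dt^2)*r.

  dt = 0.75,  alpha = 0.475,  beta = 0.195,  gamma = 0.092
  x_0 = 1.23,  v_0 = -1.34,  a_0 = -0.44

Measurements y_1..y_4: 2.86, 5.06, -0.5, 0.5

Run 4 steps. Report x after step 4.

x_post = 1.5162

step 1: x_pred=0.1012  r=2.7588  x^+=1.4117  v^+=-0.9527  a^+=0.4624
step 2: x_pred=0.8272  r=4.2328  x^+=2.8378  v^+=0.4946  a^+=1.8470
step 3: x_pred=3.7282  r=-4.2282  x^+=1.7198  v^+=0.7806  a^+=0.4639
step 4: x_pred=2.4357  r=-1.9357  x^+=1.5162  v^+=0.6252  a^+=-0.1693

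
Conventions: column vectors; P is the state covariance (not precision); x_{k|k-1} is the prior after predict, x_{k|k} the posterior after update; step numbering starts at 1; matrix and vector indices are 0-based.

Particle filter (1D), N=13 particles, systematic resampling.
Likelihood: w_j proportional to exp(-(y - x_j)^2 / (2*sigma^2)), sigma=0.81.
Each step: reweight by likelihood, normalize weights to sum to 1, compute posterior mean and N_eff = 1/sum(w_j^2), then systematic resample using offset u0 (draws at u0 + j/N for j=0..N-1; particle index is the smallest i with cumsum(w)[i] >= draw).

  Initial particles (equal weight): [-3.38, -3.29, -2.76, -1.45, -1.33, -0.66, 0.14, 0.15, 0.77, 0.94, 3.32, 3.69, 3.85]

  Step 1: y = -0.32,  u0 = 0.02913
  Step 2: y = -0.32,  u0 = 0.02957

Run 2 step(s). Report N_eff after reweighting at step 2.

step 1: w=[0.0002, 0.0003, 0.0026, 0.0907, 0.1104, 0.2199, 0.2044, 0.2029, 0.0971, 0.0716, 0.0000, 0.0000, 0.0000]  mean=-0.2310  Neff=6.0150  idx=[3, 4, 4, 5, 5, 5, 6, 6, 7, 7, 7, 8, 9]
step 2: w=[0.0421, 0.0512, 0.0512, 0.1019, 0.1019, 0.1019, 0.0947, 0.0947, 0.0941, 0.0941, 0.0941, 0.0450, 0.0332]  mean=-0.2642  Neff=11.6568  idx=[0, 2, 3, 4, 4, 5, 6, 7, 8, 8, 9, 10, 11]

N_eff = 11.6568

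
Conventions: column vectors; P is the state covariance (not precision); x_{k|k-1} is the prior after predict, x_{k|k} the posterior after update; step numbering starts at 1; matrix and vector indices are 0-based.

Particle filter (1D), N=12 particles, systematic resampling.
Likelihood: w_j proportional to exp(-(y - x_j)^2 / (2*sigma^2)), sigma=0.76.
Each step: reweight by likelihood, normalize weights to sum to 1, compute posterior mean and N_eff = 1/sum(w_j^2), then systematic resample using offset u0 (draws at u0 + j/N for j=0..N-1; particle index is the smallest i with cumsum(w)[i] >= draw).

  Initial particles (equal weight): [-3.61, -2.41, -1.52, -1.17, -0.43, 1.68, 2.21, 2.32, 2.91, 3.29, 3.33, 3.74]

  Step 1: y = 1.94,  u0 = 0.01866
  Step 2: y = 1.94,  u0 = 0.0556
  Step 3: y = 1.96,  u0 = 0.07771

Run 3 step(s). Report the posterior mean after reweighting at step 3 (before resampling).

step 1: w=[0.0000, 0.0000, 0.0000, 0.0001, 0.0021, 0.2570, 0.2558, 0.2405, 0.1207, 0.0563, 0.0512, 0.0165]  mean=2.3222  Neff=4.7638  idx=[5, 5, 5, 6, 6, 6, 7, 7, 7, 8, 8, 10]
step 2: w=[0.1007, 0.1007, 0.1007, 0.1002, 0.1002, 0.1002, 0.0942, 0.0942, 0.0942, 0.0473, 0.0473, 0.0200]  mean=2.1696  Neff=10.8632  idx=[0, 1, 2, 3, 3, 4, 5, 6, 7, 8, 9, 10]
step 3: w=[0.0917, 0.0917, 0.0917, 0.0930, 0.0930, 0.0930, 0.0930, 0.0877, 0.0877, 0.0877, 0.0449, 0.0449]  mean=2.1561  Neff=11.5046  idx=[0, 1, 2, 3, 4, 5, 6, 7, 8, 9, 10, 11]

post_mean = 2.1561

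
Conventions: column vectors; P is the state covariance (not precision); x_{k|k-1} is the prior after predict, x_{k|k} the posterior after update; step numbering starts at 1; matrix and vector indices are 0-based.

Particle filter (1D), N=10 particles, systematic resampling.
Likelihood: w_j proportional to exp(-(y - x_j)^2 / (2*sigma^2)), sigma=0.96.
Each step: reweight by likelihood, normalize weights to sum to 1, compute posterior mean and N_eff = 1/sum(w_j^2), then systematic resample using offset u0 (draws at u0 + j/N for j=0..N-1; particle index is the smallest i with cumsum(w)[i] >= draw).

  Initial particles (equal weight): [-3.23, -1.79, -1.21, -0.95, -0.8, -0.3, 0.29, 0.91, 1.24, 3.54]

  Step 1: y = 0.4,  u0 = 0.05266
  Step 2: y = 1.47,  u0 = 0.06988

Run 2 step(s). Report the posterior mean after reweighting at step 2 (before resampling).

post_mean = 0.8305

step 1: w=[0.0002, 0.0166, 0.0549, 0.0833, 0.1025, 0.1717, 0.2225, 0.1945, 0.1527, 0.0011]  mean=0.1253  Neff=6.2157  idx=[2, 3, 4, 5, 6, 6, 7, 7, 8, 8]
step 2: w=[0.0042, 0.0086, 0.0125, 0.0375, 0.0964, 0.0964, 0.1730, 0.1730, 0.1993, 0.1993]  mean=0.8305  Neff=6.2693  idx=[4, 5, 6, 6, 7, 7, 8, 8, 9, 9]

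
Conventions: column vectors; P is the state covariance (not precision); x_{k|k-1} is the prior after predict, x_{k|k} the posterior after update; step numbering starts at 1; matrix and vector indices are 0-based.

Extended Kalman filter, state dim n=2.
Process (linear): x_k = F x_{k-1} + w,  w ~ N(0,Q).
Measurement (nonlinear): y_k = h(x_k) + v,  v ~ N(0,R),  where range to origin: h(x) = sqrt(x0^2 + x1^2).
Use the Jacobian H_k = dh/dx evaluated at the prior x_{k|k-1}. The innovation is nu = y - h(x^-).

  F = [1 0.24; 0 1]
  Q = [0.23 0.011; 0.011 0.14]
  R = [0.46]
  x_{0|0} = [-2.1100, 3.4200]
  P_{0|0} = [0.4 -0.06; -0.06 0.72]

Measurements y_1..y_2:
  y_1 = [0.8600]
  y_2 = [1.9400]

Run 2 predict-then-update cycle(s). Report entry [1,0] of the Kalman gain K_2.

step 1: x^-=[-1.2892, 3.4200]  P^-=[0.6427 0.1238; 0.1238 0.8600]  H_jac=[-0.3527 0.9357]  S=[1.2112]  K=[-0.0915; 0.6283]  nu=[-2.7949]  x^+=[-1.0334, 1.6639]  P^+=[0.6325 0.1934; 0.1934 0.3818]
step 2: x^-=[-0.6341, 1.6639]  P^-=[0.9774 0.2961; 0.2961 0.5218]  H_jac=[-0.3561 0.9344]  S=[0.8425]  K=[-0.0847; 0.4536]  nu=[0.1594]  x^+=[-0.6476, 1.7362]  P^+=[0.9713 0.3285; 0.3285 0.3485]

K[1,0] = 0.4536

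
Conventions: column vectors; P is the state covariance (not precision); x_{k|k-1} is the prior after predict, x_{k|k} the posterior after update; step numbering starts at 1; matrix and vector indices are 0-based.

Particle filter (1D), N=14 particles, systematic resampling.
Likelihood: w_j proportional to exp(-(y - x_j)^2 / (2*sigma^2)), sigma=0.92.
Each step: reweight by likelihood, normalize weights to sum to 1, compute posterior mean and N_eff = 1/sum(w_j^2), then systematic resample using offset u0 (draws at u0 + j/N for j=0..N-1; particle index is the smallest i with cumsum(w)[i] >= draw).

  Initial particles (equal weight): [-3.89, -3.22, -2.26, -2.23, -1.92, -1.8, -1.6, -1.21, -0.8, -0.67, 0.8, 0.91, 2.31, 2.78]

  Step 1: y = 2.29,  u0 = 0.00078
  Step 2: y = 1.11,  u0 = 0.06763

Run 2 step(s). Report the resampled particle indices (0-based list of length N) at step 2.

step 1: w=[0.0000, 0.0000, 0.0000, 0.0000, 0.0000, 0.0000, 0.0001, 0.0003, 0.0014, 0.0023, 0.1090, 0.1313, 0.4045, 0.3511]  mean=2.1139  Neff=3.1646  idx=[8, 10, 11, 11, 12, 12, 12, 12, 12, 12, 13, 13, 13, 13]
step 2: w=[0.0183, 0.1489, 0.1539, 0.1539, 0.0673, 0.0673, 0.0673, 0.0673, 0.0673, 0.0673, 0.0303, 0.0303, 0.0303, 0.0303]  mean=1.6546  Neff=9.9301  idx=[1, 1, 2, 2, 3, 3, 4, 5, 6, 7, 8, 9, 11, 13]

resampled_idx = [1, 1, 2, 2, 3, 3, 4, 5, 6, 7, 8, 9, 11, 13]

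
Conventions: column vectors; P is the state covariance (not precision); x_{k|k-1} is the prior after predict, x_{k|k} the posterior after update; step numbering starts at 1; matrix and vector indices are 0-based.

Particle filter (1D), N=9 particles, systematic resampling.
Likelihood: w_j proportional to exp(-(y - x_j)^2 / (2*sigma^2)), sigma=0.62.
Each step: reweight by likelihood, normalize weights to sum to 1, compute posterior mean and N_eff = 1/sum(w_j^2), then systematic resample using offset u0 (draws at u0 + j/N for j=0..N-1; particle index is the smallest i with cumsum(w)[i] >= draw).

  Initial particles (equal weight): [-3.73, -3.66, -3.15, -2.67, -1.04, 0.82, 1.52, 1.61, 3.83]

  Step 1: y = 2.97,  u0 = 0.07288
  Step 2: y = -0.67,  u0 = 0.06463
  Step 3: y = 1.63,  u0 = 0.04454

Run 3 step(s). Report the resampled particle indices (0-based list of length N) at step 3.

step 1: w=[0.0000, 0.0000, 0.0000, 0.0000, 0.0000, 0.0045, 0.1203, 0.1671, 0.7081]  mean=3.1675  Neff=1.8390  idx=[6, 7, 8, 8, 8, 8, 8, 8, 8]
step 2: w=[0.6279, 0.3721, 0.0000, 0.0000, 0.0000, 0.0000, 0.0000, 0.0000, 0.0000]  mean=1.5535  Neff=1.8771  idx=[0, 0, 0, 0, 0, 0, 1, 1, 1]
step 3: w=[0.1105, 0.1105, 0.1105, 0.1105, 0.1105, 0.1105, 0.1122, 0.1122, 0.1122]  mean=1.5503  Neff=8.9995  idx=[0, 1, 2, 3, 4, 5, 6, 7, 8]

resampled_idx = [0, 1, 2, 3, 4, 5, 6, 7, 8]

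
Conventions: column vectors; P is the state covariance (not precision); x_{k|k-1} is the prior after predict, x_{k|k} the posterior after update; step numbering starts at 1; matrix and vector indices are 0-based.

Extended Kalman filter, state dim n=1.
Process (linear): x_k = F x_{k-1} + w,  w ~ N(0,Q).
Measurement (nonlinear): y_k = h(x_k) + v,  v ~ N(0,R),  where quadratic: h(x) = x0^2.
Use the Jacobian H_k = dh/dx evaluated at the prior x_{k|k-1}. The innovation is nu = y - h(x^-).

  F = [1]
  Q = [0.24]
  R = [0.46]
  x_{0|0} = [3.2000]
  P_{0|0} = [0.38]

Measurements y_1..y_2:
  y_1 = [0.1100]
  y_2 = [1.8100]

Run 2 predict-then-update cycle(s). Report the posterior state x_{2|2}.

step 1: x^-=[3.2000]  P^-=[0.6200]  H_jac=[6.4000]  S=[25.8552]  K=[0.1535]  nu=[-10.1300]  x^+=[1.6453]  P^+=[0.0110]
step 2: x^-=[1.6453]  P^-=[0.2510]  H_jac=[3.2907]  S=[3.1783]  K=[0.2599]  nu=[-0.8972]  x^+=[1.4122]  P^+=[0.0363]

x_post = [1.4122]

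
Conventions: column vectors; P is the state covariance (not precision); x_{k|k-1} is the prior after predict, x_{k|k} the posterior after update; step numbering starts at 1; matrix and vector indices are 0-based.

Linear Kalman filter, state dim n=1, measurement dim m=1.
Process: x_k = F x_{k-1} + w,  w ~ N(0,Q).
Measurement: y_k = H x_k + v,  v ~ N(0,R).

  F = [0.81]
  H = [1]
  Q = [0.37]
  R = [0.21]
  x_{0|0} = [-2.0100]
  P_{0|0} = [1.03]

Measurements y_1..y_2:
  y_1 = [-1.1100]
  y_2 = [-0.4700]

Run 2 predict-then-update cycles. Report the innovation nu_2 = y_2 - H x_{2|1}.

step 1: x^-=[-1.6281]  P^-=[1.0458]  S=[1.2558]  K=[0.8328]  nu=[0.5181]  x^+=[-1.1966]  P^+=[0.1749]
step 2: x^-=[-0.9693]  P^-=[0.4847]  S=[0.6947]  K=[0.6977]  nu=[0.4993]  x^+=[-0.6209]  P^+=[0.1465]

innov = [0.4993]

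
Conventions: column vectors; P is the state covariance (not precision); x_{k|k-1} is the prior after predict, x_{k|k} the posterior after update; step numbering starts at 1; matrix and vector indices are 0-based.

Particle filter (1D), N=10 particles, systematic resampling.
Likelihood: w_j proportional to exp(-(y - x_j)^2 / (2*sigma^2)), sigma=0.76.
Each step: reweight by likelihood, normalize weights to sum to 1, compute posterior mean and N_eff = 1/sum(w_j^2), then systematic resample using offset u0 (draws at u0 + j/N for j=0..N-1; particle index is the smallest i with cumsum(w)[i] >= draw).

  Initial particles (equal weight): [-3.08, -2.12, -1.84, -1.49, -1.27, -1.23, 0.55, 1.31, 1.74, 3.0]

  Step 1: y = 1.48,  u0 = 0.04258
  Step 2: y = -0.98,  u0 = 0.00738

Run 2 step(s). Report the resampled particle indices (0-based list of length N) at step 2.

step 1: w=[0.0000, 0.0000, 0.0000, 0.0002, 0.0006, 0.0007, 0.1869, 0.3854, 0.3727, 0.0535]  mean=1.4148  Neff=3.0745  idx=[6, 6, 7, 7, 7, 7, 8, 8, 8, 8]
step 2: w=[0.4212, 0.4212, 0.0341, 0.0341, 0.0341, 0.0341, 0.0053, 0.0053, 0.0053, 0.0053]  mean=0.6789  Neff=2.7811  idx=[0, 0, 0, 0, 0, 1, 1, 1, 1, 3]

resampled_idx = [0, 0, 0, 0, 0, 1, 1, 1, 1, 3]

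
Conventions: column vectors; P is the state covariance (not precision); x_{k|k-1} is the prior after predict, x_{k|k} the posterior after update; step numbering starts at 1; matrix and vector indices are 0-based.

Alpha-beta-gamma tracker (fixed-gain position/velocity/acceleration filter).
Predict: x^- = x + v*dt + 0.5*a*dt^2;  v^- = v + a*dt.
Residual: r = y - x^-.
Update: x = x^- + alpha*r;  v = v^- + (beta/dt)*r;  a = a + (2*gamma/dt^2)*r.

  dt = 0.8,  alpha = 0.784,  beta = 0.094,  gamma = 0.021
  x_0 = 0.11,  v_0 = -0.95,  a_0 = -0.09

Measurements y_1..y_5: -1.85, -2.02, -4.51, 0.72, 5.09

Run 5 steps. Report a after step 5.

step 1: x_pred=-0.6788  r=-1.1712  x^+=-1.5970  v^+=-1.1596  a^+=-0.1669
step 2: x_pred=-2.5781  r=0.5581  x^+=-2.1406  v^+=-1.2275  a^+=-0.1302
step 3: x_pred=-3.1642  r=-1.3458  x^+=-4.2193  v^+=-1.4898  a^+=-0.2185
step 4: x_pred=-5.4811  r=6.2011  x^+=-0.6194  v^+=-0.9360  a^+=0.1884
step 5: x_pred=-1.3080  r=6.3980  x^+=3.7080  v^+=-0.0336  a^+=0.6083

a_post = 0.6083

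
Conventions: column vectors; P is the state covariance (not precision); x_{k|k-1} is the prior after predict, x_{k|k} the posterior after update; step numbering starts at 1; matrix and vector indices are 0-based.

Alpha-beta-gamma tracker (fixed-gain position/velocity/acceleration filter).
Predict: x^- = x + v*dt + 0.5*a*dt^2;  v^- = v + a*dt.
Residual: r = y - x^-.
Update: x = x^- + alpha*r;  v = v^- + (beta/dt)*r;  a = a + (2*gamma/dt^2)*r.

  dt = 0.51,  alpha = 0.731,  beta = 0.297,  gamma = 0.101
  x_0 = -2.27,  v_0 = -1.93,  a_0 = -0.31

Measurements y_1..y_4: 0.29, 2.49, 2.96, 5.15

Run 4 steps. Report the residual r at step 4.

step 1: x_pred=-3.2946  r=3.5846  x^+=-0.6743  v^+=-0.0006  a^+=2.4739
step 2: x_pred=-0.3528  r=2.8428  x^+=1.7253  v^+=2.9166  a^+=4.6817
step 3: x_pred=3.8216  r=-0.8616  x^+=3.1918  v^+=4.8025  a^+=4.0126
step 4: x_pred=6.1629  r=-1.0129  x^+=5.4225  v^+=6.2591  a^+=3.2259

resid = -1.0129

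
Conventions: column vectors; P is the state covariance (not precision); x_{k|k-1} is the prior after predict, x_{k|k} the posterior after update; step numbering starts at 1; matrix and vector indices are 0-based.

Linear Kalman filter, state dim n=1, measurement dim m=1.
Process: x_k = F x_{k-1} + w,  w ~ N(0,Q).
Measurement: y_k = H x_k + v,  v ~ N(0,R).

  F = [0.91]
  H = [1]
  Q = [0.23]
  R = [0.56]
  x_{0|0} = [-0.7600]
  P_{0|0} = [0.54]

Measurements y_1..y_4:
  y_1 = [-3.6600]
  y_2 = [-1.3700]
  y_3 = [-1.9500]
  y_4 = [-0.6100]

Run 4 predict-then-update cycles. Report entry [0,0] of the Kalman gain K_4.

K[0,0] = 0.4374

step 1: x^-=[-0.6916]  P^-=[0.6772]  S=[1.2372]  K=[0.5474]  nu=[-2.9684]  x^+=[-2.3164]  P^+=[0.3065]
step 2: x^-=[-2.1079]  P^-=[0.4838]  S=[1.0438]  K=[0.4635]  nu=[0.7379]  x^+=[-1.7659]  P^+=[0.2596]
step 3: x^-=[-1.6069]  P^-=[0.4449]  S=[1.0049]  K=[0.4428]  nu=[-0.3431]  x^+=[-1.7588]  P^+=[0.2479]
step 4: x^-=[-1.6005]  P^-=[0.4353]  S=[0.9953]  K=[0.4374]  nu=[0.9905]  x^+=[-1.1673]  P^+=[0.2449]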